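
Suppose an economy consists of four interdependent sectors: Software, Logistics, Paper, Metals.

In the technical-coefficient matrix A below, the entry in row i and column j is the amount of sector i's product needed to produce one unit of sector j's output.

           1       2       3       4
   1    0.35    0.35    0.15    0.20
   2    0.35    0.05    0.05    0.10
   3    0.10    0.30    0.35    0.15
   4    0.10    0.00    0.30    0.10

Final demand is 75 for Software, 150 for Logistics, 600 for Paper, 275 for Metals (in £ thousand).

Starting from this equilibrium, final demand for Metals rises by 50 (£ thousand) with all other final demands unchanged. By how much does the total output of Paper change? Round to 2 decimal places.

Δx_3 = 35.40

I − A =
  [   0.65    -0.35    -0.15    -0.20]
  [  -0.35     0.95    -0.05    -0.10]
  [  -0.10    -0.30     0.65    -0.15]
  [  -0.10     0.00    -0.30     0.90]
Compute the cofactors C_ij = (−1)^(i+j)·(3×3 minor ij) of I−A; the adjugate is their transpose:
adj(I−A) = Cᵀ =
  [ 0.49050   0.24750   0.21150   0.17175]
  [ 0.20375   0.31625   0.11750   0.10000]
  [ 0.19725   0.20625   0.42300   0.13725]
  [ 0.12025   0.09625   0.16450   0.28025]
det(I−A) = Σ_j (I−A)_1j·C_1j = (0.65)(0.49050) + (-0.35)(0.20375) + (-0.15)(0.19725) + (-0.20)(0.12025) = 0.193875
(I − A)⁻¹ = adj(I−A) / det(I−A) ≈
  [   2.5300     1.2766     1.0909     0.8859]
  [   1.0509     1.6312     0.6061     0.5158]
  [   1.0174     1.0638     2.1818     0.7079]
  [   0.6202     0.4965     0.8485     1.4455]
Δx = (I − A)⁻¹ Δd with Δd having +50 in the Metals component and 0 elsewhere.
So Δx_3 = L_34 · (+50), where L_34 = adj(I−A)_34 / det(I−A) = 0.13725 / 0.193875.
Δx_3 = 0.13725 × (+50) / 0.193875 = 6.8625 / 0.193875 ≈ 35.40.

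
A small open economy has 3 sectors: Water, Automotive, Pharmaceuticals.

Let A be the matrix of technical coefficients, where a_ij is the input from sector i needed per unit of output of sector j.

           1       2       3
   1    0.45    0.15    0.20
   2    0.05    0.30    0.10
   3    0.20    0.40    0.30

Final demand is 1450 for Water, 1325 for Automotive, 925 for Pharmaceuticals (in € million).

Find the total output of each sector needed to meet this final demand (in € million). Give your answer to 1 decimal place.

x_1 = 5022.9, x_2 = 2880.6, x_3 = 4402.6

I − A =
  [   0.55    -0.15    -0.20]
  [  -0.05     0.70    -0.10]
  [  -0.20    -0.40     0.70]
Cofactors of I−A, C_ij = (−1)^(i+j)·(minor ij) (rows/columns in the sector order above):
  C_11 = (0.70)(0.70) − (-0.10)(-0.40) = 0.4500
  C_12 = −[(-0.05)(0.70) − (-0.10)(-0.20)] = 0.0550
  C_13 = (-0.05)(-0.40) − (0.70)(-0.20) = 0.1600
  C_21 = −[(-0.15)(0.70) − (-0.20)(-0.40)] = 0.1850
  C_22 = (0.55)(0.70) − (-0.20)(-0.20) = 0.3450
  C_23 = −[(0.55)(-0.40) − (-0.15)(-0.20)] = 0.2500
  C_31 = (-0.15)(-0.10) − (-0.20)(0.70) = 0.1550
  C_32 = −[(0.55)(-0.10) − (-0.20)(-0.05)] = 0.0650
  C_33 = (0.55)(0.70) − (-0.15)(-0.05) = 0.3775
det(I−A) = Σ_j (I−A)_1j·C_1j = (0.55)(0.4500) + (-0.15)(0.0550) + (-0.20)(0.1600) = 0.20725
adj(I−A) = Cᵀ =
  [ 0.4500   0.1850   0.1550]
  [ 0.0550   0.3450   0.0650]
  [ 0.1600   0.2500   0.3775]
(I − A)⁻¹ = adj(I−A) / det(I−A) ≈
  [   2.1713     0.8926     0.7479]
  [   0.2654     1.6647     0.3136]
  [   0.7720     1.2063     1.8215]
x = (I − A)⁻¹ d = adj(I−A)·d / det(I−A), with det(I−A) = 0.20725:
  x_1 = (0.4500·1450 + 0.1850·1325 + 0.1550·925) / 0.20725 = 1041.00 / 0.20725 ≈ 5022.9
  x_2 = (0.0550·1450 + 0.3450·1325 + 0.0650·925) / 0.20725 = 597.00 / 0.20725 ≈ 2880.6
  x_3 = (0.1600·1450 + 0.2500·1325 + 0.3775·925) / 0.20725 = 912.4375 / 0.20725 ≈ 4402.6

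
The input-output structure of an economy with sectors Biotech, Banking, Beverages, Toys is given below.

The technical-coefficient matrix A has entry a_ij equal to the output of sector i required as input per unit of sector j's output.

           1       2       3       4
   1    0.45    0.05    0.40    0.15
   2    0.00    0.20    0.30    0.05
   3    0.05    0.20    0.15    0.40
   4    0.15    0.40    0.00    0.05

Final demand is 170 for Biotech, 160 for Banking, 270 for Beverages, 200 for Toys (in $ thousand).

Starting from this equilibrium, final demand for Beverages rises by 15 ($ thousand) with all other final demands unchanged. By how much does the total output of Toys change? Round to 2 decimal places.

I − A =
  [   0.55    -0.05    -0.40    -0.15]
  [   0.00     0.80    -0.30    -0.05]
  [  -0.05    -0.20     0.85    -0.40]
  [  -0.15    -0.40     0.00     0.95]
Compute the cofactors C_ij = (−1)^(i+j)·(3×3 minor ij) of I−A; the adjugate is their transpose:
adj(I−A) = Cᵀ =
  [ 0.524000   0.231375   0.328250   0.233125]
  [ 0.038625   0.382000   0.153000   0.090625]
  [ 0.086500   0.196375   0.388625   0.187625]
  [ 0.099000   0.197375   0.116250   0.324250]
det(I−A) = Σ_j (I−A)_1j·C_1j = (0.55)(0.524000) + (-0.05)(0.038625) + (-0.40)(0.086500) + (-0.15)(0.099000) = 0.23681875
(I − A)⁻¹ = adj(I−A) / det(I−A) ≈
  [   2.2127     0.9770     1.3861     0.9844]
  [   0.1631     1.6130     0.6461     0.3827]
  [   0.3653     0.8292     1.6410     0.7923]
  [   0.4180     0.8334     0.4909     1.3692]
Δx = (I − A)⁻¹ Δd with Δd having +15 in the Beverages component and 0 elsewhere.
So Δx_4 = L_43 · (+15), where L_43 = adj(I−A)_43 / det(I−A) = 0.116250 / 0.23681875.
Δx_4 = 0.116250 × (+15) / 0.23681875 = 1.74375 / 0.23681875 ≈ 7.36.

Δx_4 = 7.36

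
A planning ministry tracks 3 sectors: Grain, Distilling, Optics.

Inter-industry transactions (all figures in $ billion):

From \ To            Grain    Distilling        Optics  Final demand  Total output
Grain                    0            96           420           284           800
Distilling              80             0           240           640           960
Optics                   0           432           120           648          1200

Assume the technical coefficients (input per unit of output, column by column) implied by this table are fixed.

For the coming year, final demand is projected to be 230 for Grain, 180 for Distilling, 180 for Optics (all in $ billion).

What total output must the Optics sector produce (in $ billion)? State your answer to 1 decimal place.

x_3 = 343.3

Technical coefficients a_ij = z_ij / X_j:
  a_11 = 0/800 = 0.00, a_21 = 80/800 = 0.10, a_31 = 0/800 = 0.00
  a_12 = 96/960 = 0.10, a_22 = 0/960 = 0.00, a_32 = 432/960 = 0.45
  a_13 = 420/1200 = 0.35, a_23 = 240/1200 = 0.20, a_33 = 120/1200 = 0.10
I − A =
  [   1.00    -0.10    -0.35]
  [  -0.10     1.00    -0.20]
  [   0.00    -0.45     0.90]
Cofactors of I−A, C_ij = (−1)^(i+j)·(minor ij) (rows/columns in the sector order above):
  C_11 = (1.00)(0.90) − (-0.20)(-0.45) = 0.8100
  C_12 = −[(-0.10)(0.90) − (-0.20)(0.00)] = 0.0900
  C_13 = (-0.10)(-0.45) − (1.00)(0.00) = 0.0450
  C_21 = −[(-0.10)(0.90) − (-0.35)(-0.45)] = 0.2475
  C_22 = (1.00)(0.90) − (-0.35)(0.00) = 0.9000
  C_23 = −[(1.00)(-0.45) − (-0.10)(0.00)] = 0.4500
  C_31 = (-0.10)(-0.20) − (-0.35)(1.00) = 0.3700
  C_32 = −[(1.00)(-0.20) − (-0.35)(-0.10)] = 0.2350
  C_33 = (1.00)(1.00) − (-0.10)(-0.10) = 0.9900
det(I−A) = Σ_j (I−A)_1j·C_1j = (1.00)(0.8100) + (-0.10)(0.0900) + (-0.35)(0.0450) = 0.78525
adj(I−A) = Cᵀ =
  [ 0.8100   0.2475   0.3700]
  [ 0.0900   0.9000   0.2350]
  [ 0.0450   0.4500   0.9900]
(I − A)⁻¹ = adj(I−A) / det(I−A) ≈
  [   1.0315     0.3152     0.4712]
  [   0.1146     1.1461     0.2993]
  [   0.0573     0.5731     1.2607]
x = (I − A)⁻¹ d = adj(I−A)·d / det(I−A), with det(I−A) = 0.78525:
  x_1 = (0.8100·230 + 0.2475·180 + 0.3700·180) / 0.78525 = 297.45 / 0.78525 ≈ 378.8
  x_2 = (0.0900·230 + 0.9000·180 + 0.2350·180) / 0.78525 = 225.00 / 0.78525 ≈ 286.5
  x_3 = (0.0450·230 + 0.4500·180 + 0.9900·180) / 0.78525 = 269.55 / 0.78525 ≈ 343.3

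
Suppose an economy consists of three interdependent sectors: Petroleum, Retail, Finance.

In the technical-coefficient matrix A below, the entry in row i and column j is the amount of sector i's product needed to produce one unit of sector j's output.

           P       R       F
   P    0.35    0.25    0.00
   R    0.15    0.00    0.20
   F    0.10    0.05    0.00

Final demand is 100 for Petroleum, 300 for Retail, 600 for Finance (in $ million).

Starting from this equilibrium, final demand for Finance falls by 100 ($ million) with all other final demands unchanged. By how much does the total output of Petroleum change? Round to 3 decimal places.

I − A =
  [   0.65    -0.25     0.00]
  [  -0.15     1.00    -0.20]
  [  -0.10    -0.05     1.00]
Cofactors of I−A, C_ij = (−1)^(i+j)·(minor ij) (rows/columns in the sector order above):
  C_11 = (1.00)(1.00) − (-0.20)(-0.05) = 0.9900
  C_12 = −[(-0.15)(1.00) − (-0.20)(-0.10)] = 0.1700
  C_13 = (-0.15)(-0.05) − (1.00)(-0.10) = 0.1075
  C_21 = −[(-0.25)(1.00) − (0.00)(-0.05)] = 0.2500
  C_22 = (0.65)(1.00) − (0.00)(-0.10) = 0.6500
  C_23 = −[(0.65)(-0.05) − (-0.25)(-0.10)] = 0.0575
  C_31 = (-0.25)(-0.20) − (0.00)(1.00) = 0.0500
  C_32 = −[(0.65)(-0.20) − (0.00)(-0.15)] = 0.1300
  C_33 = (0.65)(1.00) − (-0.25)(-0.15) = 0.6125
det(I−A) = Σ_j (I−A)_1j·C_1j = (0.65)(0.9900) + (-0.25)(0.1700) + (0.00)(0.1075) = 0.6010
adj(I−A) = Cᵀ =
  [ 0.9900   0.2500   0.0500]
  [ 0.1700   0.6500   0.1300]
  [ 0.1075   0.0575   0.6125]
(I − A)⁻¹ = adj(I−A) / det(I−A) ≈
  [   1.6473     0.4160     0.0832]
  [   0.2829     1.0815     0.2163]
  [   0.1789     0.0957     1.0191]
Δx = (I − A)⁻¹ Δd with Δd having -100 in the Finance component and 0 elsewhere.
So Δx_P = L_PF · (-100), where L_PF = adj(I−A)_PF / det(I−A) = 0.0500 / 0.6010.
Δx_P = 0.0500 × (-100) / 0.6010 = -5.00 / 0.6010 ≈ -8.319.

Δx_P = -8.319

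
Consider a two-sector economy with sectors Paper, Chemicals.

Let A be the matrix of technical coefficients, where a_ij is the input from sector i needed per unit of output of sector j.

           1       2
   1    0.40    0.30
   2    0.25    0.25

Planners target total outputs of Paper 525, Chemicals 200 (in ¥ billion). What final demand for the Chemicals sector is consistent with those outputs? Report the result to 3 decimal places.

d_2 = 18.750

I − A =
  [   0.60    -0.30]
  [  -0.25     0.75]
d = (I − A) x:
  d_1 = (+0.60)·525 + (-0.30)·200 = 255.000
  d_2 = (-0.25)·525 + (+0.75)·200 = 18.750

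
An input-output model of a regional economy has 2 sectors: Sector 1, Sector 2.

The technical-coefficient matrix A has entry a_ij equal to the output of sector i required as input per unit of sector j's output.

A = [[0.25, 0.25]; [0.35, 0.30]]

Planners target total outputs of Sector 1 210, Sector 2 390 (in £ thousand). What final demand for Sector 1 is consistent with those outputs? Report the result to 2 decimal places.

d_1 = 60.00

I − A =
  [   0.75    -0.25]
  [  -0.35     0.70]
d = (I − A) x:
  d_1 = (+0.75)·210 + (-0.25)·390 = 60.00
  d_2 = (-0.35)·210 + (+0.70)·390 = 199.50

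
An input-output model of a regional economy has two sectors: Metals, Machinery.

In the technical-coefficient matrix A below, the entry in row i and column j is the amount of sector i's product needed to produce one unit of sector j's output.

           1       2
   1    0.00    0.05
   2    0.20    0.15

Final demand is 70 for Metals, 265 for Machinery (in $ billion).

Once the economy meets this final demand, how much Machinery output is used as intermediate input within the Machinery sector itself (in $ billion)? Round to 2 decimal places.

z_22 = 49.82

I − A =
  [   1.00    -0.05]
  [  -0.20     0.85]
det(I−A) = (1.00)(0.85) − (-0.05)(-0.20) = 0.8400
adj(I−A) = [[0.85, 0.05], [0.20, 1.00]]
(I − A)⁻¹ = adj(I−A) / det(I−A) ≈
  [   1.0119     0.0595]
  [   0.2381     1.1905]
First solve x = (I − A)⁻¹ d = adj(I−A)·d / det(I−A); in particular x_2 = (0.20·70 + 1.00·265) / 0.8400 = 279.00 / 0.8400 ≈ 332.1429.
Intermediate flow from 2 to 2: z_22 = a_22 · x_2 = 0.15 × 279.00 / 0.8400 = 41.85 / 0.8400 ≈ 49.82.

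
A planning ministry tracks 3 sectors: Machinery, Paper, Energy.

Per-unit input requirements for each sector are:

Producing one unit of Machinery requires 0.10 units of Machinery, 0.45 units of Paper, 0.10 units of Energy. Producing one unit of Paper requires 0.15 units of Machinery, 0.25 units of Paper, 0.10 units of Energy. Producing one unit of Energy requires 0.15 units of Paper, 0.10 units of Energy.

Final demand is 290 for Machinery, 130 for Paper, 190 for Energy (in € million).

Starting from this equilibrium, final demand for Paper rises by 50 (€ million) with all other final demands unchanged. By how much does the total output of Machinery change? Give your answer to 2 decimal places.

I − A =
  [   0.90    -0.15     0.00]
  [  -0.45     0.75    -0.15]
  [  -0.10    -0.10     0.90]
Cofactors of I−A, C_ij = (−1)^(i+j)·(minor ij) (rows/columns in the sector order above):
  C_11 = (0.75)(0.90) − (-0.15)(-0.10) = 0.6600
  C_12 = −[(-0.45)(0.90) − (-0.15)(-0.10)] = 0.4200
  C_13 = (-0.45)(-0.10) − (0.75)(-0.10) = 0.1200
  C_21 = −[(-0.15)(0.90) − (0.00)(-0.10)] = 0.1350
  C_22 = (0.90)(0.90) − (0.00)(-0.10) = 0.8100
  C_23 = −[(0.90)(-0.10) − (-0.15)(-0.10)] = 0.1050
  C_31 = (-0.15)(-0.15) − (0.00)(0.75) = 0.0225
  C_32 = −[(0.90)(-0.15) − (0.00)(-0.45)] = 0.1350
  C_33 = (0.90)(0.75) − (-0.15)(-0.45) = 0.6075
det(I−A) = Σ_j (I−A)_1j·C_1j = (0.90)(0.6600) + (-0.15)(0.4200) + (0.00)(0.1200) = 0.5310
adj(I−A) = Cᵀ =
  [ 0.6600   0.1350   0.0225]
  [ 0.4200   0.8100   0.1350]
  [ 0.1200   0.1050   0.6075]
(I − A)⁻¹ = adj(I−A) / det(I−A) ≈
  [   1.2429     0.2542     0.0424]
  [   0.7910     1.5254     0.2542]
  [   0.2260     0.1977     1.1441]
Δx = (I − A)⁻¹ Δd with Δd having +50 in the Paper component and 0 elsewhere.
So Δx_M = L_MP · (+50), where L_MP = adj(I−A)_MP / det(I−A) = 0.1350 / 0.5310.
Δx_M = 0.1350 × (+50) / 0.5310 = 6.75 / 0.5310 ≈ 12.71.

Δx_M = 12.71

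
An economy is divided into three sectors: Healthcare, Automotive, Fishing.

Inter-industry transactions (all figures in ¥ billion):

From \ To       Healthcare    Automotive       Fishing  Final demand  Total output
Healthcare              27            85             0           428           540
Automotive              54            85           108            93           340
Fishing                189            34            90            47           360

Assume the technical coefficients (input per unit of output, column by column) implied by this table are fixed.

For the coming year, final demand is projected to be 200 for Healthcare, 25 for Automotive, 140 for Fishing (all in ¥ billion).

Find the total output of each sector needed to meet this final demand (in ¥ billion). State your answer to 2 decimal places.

Technical coefficients a_ij = z_ij / X_j:
  a_11 = 27/540 = 0.05, a_21 = 54/540 = 0.10, a_31 = 189/540 = 0.35
  a_12 = 85/340 = 0.25, a_22 = 85/340 = 0.25, a_32 = 34/340 = 0.10
  a_13 = 0/360 = 0.00, a_23 = 108/360 = 0.30, a_33 = 90/360 = 0.25
I − A =
  [   0.95    -0.25     0.00]
  [  -0.10     0.75    -0.30]
  [  -0.35    -0.10     0.75]
Cofactors of I−A, C_ij = (−1)^(i+j)·(minor ij) (rows/columns in the sector order above):
  C_11 = (0.75)(0.75) − (-0.30)(-0.10) = 0.5325
  C_12 = −[(-0.10)(0.75) − (-0.30)(-0.35)] = 0.1800
  C_13 = (-0.10)(-0.10) − (0.75)(-0.35) = 0.2725
  C_21 = −[(-0.25)(0.75) − (0.00)(-0.10)] = 0.1875
  C_22 = (0.95)(0.75) − (0.00)(-0.35) = 0.7125
  C_23 = −[(0.95)(-0.10) − (-0.25)(-0.35)] = 0.1825
  C_31 = (-0.25)(-0.30) − (0.00)(0.75) = 0.0750
  C_32 = −[(0.95)(-0.30) − (0.00)(-0.10)] = 0.2850
  C_33 = (0.95)(0.75) − (-0.25)(-0.10) = 0.6875
det(I−A) = Σ_j (I−A)_1j·C_1j = (0.95)(0.5325) + (-0.25)(0.1800) + (0.00)(0.2725) = 0.460875
adj(I−A) = Cᵀ =
  [ 0.5325   0.1875   0.0750]
  [ 0.1800   0.7125   0.2850]
  [ 0.2725   0.1825   0.6875]
(I − A)⁻¹ = adj(I−A) / det(I−A) ≈
  [   1.1554     0.4068     0.1627]
  [   0.3906     1.5460     0.6184]
  [   0.5913     0.3960     1.4917]
x = (I − A)⁻¹ d = adj(I−A)·d / det(I−A), with det(I−A) = 0.460875:
  x_1 = (0.5325·200 + 0.1875·25 + 0.0750·140) / 0.460875 = 121.6875 / 0.460875 ≈ 264.04
  x_2 = (0.1800·200 + 0.7125·25 + 0.2850·140) / 0.460875 = 93.7125 / 0.460875 ≈ 203.34
  x_3 = (0.2725·200 + 0.1825·25 + 0.6875·140) / 0.460875 = 155.3125 / 0.460875 ≈ 336.99

x_1 = 264.04, x_2 = 203.34, x_3 = 336.99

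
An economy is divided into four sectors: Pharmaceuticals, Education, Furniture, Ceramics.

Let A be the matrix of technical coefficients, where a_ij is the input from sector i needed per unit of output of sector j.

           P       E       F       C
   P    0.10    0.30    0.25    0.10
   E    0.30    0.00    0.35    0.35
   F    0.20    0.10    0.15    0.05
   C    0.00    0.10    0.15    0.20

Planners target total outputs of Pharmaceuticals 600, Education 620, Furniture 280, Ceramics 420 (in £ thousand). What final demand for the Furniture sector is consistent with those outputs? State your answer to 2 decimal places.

d_F = 35.00

I − A =
  [   0.90    -0.30    -0.25    -0.10]
  [  -0.30     1.00    -0.35    -0.35]
  [  -0.20    -0.10     0.85    -0.05]
  [   0.00    -0.10    -0.15     0.80]
d = (I − A) x:
  d_P = (+0.90)·600 + (-0.30)·620 + (-0.25)·280 + (-0.10)·420 = 242.00
  d_E = (-0.30)·600 + (+1.00)·620 + (-0.35)·280 + (-0.35)·420 = 195.00
  d_F = (-0.20)·600 + (-0.10)·620 + (+0.85)·280 + (-0.05)·420 = 35.00
  d_C = (+0.00)·600 + (-0.10)·620 + (-0.15)·280 + (+0.80)·420 = 232.00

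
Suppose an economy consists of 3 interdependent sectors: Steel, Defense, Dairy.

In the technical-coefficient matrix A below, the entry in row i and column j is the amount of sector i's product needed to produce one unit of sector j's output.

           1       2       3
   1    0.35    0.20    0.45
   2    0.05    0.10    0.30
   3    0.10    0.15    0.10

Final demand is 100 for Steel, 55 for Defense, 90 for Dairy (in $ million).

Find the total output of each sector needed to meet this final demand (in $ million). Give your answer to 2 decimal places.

I − A =
  [   0.65    -0.20    -0.45]
  [  -0.05     0.90    -0.30]
  [  -0.10    -0.15     0.90]
Cofactors of I−A, C_ij = (−1)^(i+j)·(minor ij) (rows/columns in the sector order above):
  C_11 = (0.90)(0.90) − (-0.30)(-0.15) = 0.7650
  C_12 = −[(-0.05)(0.90) − (-0.30)(-0.10)] = 0.0750
  C_13 = (-0.05)(-0.15) − (0.90)(-0.10) = 0.0975
  C_21 = −[(-0.20)(0.90) − (-0.45)(-0.15)] = 0.2475
  C_22 = (0.65)(0.90) − (-0.45)(-0.10) = 0.5400
  C_23 = −[(0.65)(-0.15) − (-0.20)(-0.10)] = 0.1175
  C_31 = (-0.20)(-0.30) − (-0.45)(0.90) = 0.4650
  C_32 = −[(0.65)(-0.30) − (-0.45)(-0.05)] = 0.2175
  C_33 = (0.65)(0.90) − (-0.20)(-0.05) = 0.5750
det(I−A) = Σ_j (I−A)_1j·C_1j = (0.65)(0.7650) + (-0.20)(0.0750) + (-0.45)(0.0975) = 0.438375
adj(I−A) = Cᵀ =
  [ 0.7650   0.2475   0.4650]
  [ 0.0750   0.5400   0.2175]
  [ 0.0975   0.1175   0.5750]
(I − A)⁻¹ = adj(I−A) / det(I−A) ≈
  [   1.7451     0.5646     1.0607]
  [   0.1711     1.2318     0.4962]
  [   0.2224     0.2680     1.3117]
x = (I − A)⁻¹ d = adj(I−A)·d / det(I−A), with det(I−A) = 0.438375:
  x_1 = (0.7650·100 + 0.2475·55 + 0.4650·90) / 0.438375 = 131.9625 / 0.438375 ≈ 301.03
  x_2 = (0.0750·100 + 0.5400·55 + 0.2175·90) / 0.438375 = 56.775 / 0.438375 ≈ 129.51
  x_3 = (0.0975·100 + 0.1175·55 + 0.5750·90) / 0.438375 = 67.9625 / 0.438375 ≈ 155.03

x_1 = 301.03, x_2 = 129.51, x_3 = 155.03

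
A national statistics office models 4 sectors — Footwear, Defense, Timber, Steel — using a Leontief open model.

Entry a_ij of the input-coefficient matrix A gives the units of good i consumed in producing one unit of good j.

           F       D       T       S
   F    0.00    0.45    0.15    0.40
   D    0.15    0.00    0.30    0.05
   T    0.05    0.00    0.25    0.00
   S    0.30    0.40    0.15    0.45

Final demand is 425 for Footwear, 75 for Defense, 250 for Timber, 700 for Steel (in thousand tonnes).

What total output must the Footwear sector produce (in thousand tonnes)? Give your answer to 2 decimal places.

I − A =
  [   1.00    -0.45    -0.15    -0.40]
  [  -0.15     1.00    -0.30    -0.05]
  [  -0.05     0.00     0.75     0.00]
  [  -0.30    -0.40    -0.15     0.55]
Compute the cofactors C_ij = (−1)^(i+j)·(3×3 minor ij) of I−A; the adjugate is their transpose:
adj(I−A) = Cᵀ =
  [ 0.397500   0.305625   0.265125   0.316875]
  [ 0.081750   0.315375   0.160125   0.088125]
  [ 0.026500   0.020375   0.342125   0.021125]
  [ 0.283500   0.401625   0.354375   0.685125]
det(I−A) = Σ_j (I−A)_1j·C_1j = (1.00)(0.397500) + (-0.45)(0.081750) + (-0.15)(0.026500) + (-0.40)(0.283500) = 0.2433375
(I − A)⁻¹ = adj(I−A) / det(I−A) ≈
  [   1.6335     1.2560     1.0895     1.3022]
  [   0.3360     1.2960     0.6580     0.3622]
  [   0.1089     0.0837     1.4060     0.0868]
  [   1.1650     1.6505     1.4563     2.8155]
x = (I − A)⁻¹ d = adj(I−A)·d / det(I−A), with det(I−A) = 0.2433375:
  x_F = (0.397500·425 + 0.305625·75 + 0.265125·250 + 0.316875·700) / 0.2433375 = 479.953125 / 0.2433375 ≈ 1972.38
  x_D = (0.081750·425 + 0.315375·75 + 0.160125·250 + 0.088125·700) / 0.2433375 = 160.115625 / 0.2433375 ≈ 658.00
  x_T = (0.026500·425 + 0.020375·75 + 0.342125·250 + 0.021125·700) / 0.2433375 = 113.109375 / 0.2433375 ≈ 464.83
  x_S = (0.283500·425 + 0.401625·75 + 0.354375·250 + 0.685125·700) / 0.2433375 = 718.790625 / 0.2433375 ≈ 2953.88

x_F = 1972.38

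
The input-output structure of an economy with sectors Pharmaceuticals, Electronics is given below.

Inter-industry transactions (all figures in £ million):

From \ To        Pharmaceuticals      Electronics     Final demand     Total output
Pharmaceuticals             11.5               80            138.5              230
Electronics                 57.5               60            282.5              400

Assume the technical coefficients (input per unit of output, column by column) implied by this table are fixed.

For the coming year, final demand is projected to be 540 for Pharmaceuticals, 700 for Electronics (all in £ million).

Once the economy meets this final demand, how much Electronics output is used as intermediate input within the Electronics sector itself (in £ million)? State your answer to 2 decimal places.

Technical coefficients a_ij = z_ij / X_j:
  a_11 = 11.5/230 = 0.05, a_21 = 57.5/230 = 0.25
  a_12 = 80/400 = 0.20, a_22 = 60/400 = 0.15
I − A =
  [   0.95    -0.20]
  [  -0.25     0.85]
det(I−A) = (0.95)(0.85) − (-0.20)(-0.25) = 0.7575
adj(I−A) = [[0.85, 0.20], [0.25, 0.95]]
(I − A)⁻¹ = adj(I−A) / det(I−A) ≈
  [   1.1221     0.2640]
  [   0.3300     1.2541]
First solve x = (I − A)⁻¹ d = adj(I−A)·d / det(I−A); in particular x_2 = (0.25·540 + 0.95·700) / 0.7575 = 800.00 / 0.7575 ≈ 1056.1056.
Intermediate flow from 2 to 2: z_22 = a_22 · x_2 = 0.15 × 800.00 / 0.7575 = 120.00 / 0.7575 ≈ 158.42.

z_22 = 158.42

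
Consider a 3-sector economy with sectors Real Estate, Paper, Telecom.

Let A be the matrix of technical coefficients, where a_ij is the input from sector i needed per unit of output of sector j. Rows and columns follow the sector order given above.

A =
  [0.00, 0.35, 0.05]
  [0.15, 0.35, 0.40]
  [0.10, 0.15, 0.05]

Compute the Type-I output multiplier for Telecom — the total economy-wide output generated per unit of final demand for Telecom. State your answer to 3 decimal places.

I − A =
  [   1.00    -0.35    -0.05]
  [  -0.15     0.65    -0.40]
  [  -0.10    -0.15     0.95]
Cofactors of I−A, C_ij = (−1)^(i+j)·(minor ij) (rows/columns in the sector order above):
  C_11 = (0.65)(0.95) − (-0.40)(-0.15) = 0.5575
  C_12 = −[(-0.15)(0.95) − (-0.40)(-0.10)] = 0.1825
  C_13 = (-0.15)(-0.15) − (0.65)(-0.10) = 0.0875
  C_21 = −[(-0.35)(0.95) − (-0.05)(-0.15)] = 0.3400
  C_22 = (1.00)(0.95) − (-0.05)(-0.10) = 0.9450
  C_23 = −[(1.00)(-0.15) − (-0.35)(-0.10)] = 0.1850
  C_31 = (-0.35)(-0.40) − (-0.05)(0.65) = 0.1725
  C_32 = −[(1.00)(-0.40) − (-0.05)(-0.15)] = 0.4075
  C_33 = (1.00)(0.65) − (-0.35)(-0.15) = 0.5975
det(I−A) = Σ_j (I−A)_1j·C_1j = (1.00)(0.5575) + (-0.35)(0.1825) + (-0.05)(0.0875) = 0.48925
adj(I−A) = Cᵀ =
  [ 0.5575   0.3400   0.1725]
  [ 0.1825   0.9450   0.4075]
  [ 0.0875   0.1850   0.5975]
(I − A)⁻¹ = adj(I−A) / det(I−A) ≈
  [   1.1395     0.6949     0.3526]
  [   0.3730     1.9315     0.8329]
  [   0.1788     0.3781     1.2213]
The output multiplier for sector j is the column-j sum of the Leontief inverse (I − A)⁻¹ = adj(I−A) / det(I−A).
Column 3 of adj(I−A): (0.1725, 0.4075, 0.5975); det(I−A) = 0.48925.
m_3 = (0.1725 + 0.4075 + 0.5975) / 0.48925 = 1.1775 / 0.48925 ≈ 2.407.

m_3 = 2.407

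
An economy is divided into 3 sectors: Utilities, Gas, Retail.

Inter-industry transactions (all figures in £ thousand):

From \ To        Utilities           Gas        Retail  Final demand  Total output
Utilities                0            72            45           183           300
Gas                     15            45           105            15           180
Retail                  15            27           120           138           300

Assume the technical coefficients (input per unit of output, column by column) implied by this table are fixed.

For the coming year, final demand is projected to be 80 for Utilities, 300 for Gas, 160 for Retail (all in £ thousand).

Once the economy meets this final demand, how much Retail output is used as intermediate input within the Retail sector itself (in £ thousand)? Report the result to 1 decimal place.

z_33 = 184.4

Technical coefficients a_ij = z_ij / X_j:
  a_11 = 0/300 = 0.00, a_21 = 15/300 = 0.05, a_31 = 15/300 = 0.05
  a_12 = 72/180 = 0.40, a_22 = 45/180 = 0.25, a_32 = 27/180 = 0.15
  a_13 = 45/300 = 0.15, a_23 = 105/300 = 0.35, a_33 = 120/300 = 0.40
I − A =
  [   1.00    -0.40    -0.15]
  [  -0.05     0.75    -0.35]
  [  -0.05    -0.15     0.60]
Cofactors of I−A, C_ij = (−1)^(i+j)·(minor ij) (rows/columns in the sector order above):
  C_11 = (0.75)(0.60) − (-0.35)(-0.15) = 0.3975
  C_12 = −[(-0.05)(0.60) − (-0.35)(-0.05)] = 0.0475
  C_13 = (-0.05)(-0.15) − (0.75)(-0.05) = 0.0450
  C_21 = −[(-0.40)(0.60) − (-0.15)(-0.15)] = 0.2625
  C_22 = (1.00)(0.60) − (-0.15)(-0.05) = 0.5925
  C_23 = −[(1.00)(-0.15) − (-0.40)(-0.05)] = 0.1700
  C_31 = (-0.40)(-0.35) − (-0.15)(0.75) = 0.2525
  C_32 = −[(1.00)(-0.35) − (-0.15)(-0.05)] = 0.3575
  C_33 = (1.00)(0.75) − (-0.40)(-0.05) = 0.7300
det(I−A) = Σ_j (I−A)_1j·C_1j = (1.00)(0.3975) + (-0.40)(0.0475) + (-0.15)(0.0450) = 0.37175
adj(I−A) = Cᵀ =
  [ 0.3975   0.2625   0.2525]
  [ 0.0475   0.5925   0.3575]
  [ 0.0450   0.1700   0.7300]
(I − A)⁻¹ = adj(I−A) / det(I−A) ≈
  [   1.0693     0.7061     0.6792]
  [   0.1278     1.5938     0.9617]
  [   0.1210     0.4573     1.9637]
First solve x = (I − A)⁻¹ d = adj(I−A)·d / det(I−A); in particular x_3 = (0.0450·80 + 0.1700·300 + 0.7300·160) / 0.37175 = 171.40 / 0.37175 ≈ 461.063.
Intermediate flow from 3 to 3: z_33 = a_33 · x_3 = 0.40 × 171.40 / 0.37175 = 68.56 / 0.37175 ≈ 184.4.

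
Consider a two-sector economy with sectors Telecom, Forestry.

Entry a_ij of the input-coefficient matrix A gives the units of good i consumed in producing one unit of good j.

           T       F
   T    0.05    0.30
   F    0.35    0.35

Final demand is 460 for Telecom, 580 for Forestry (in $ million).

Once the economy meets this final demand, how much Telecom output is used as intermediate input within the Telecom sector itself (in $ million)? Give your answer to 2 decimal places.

I − A =
  [   0.95    -0.30]
  [  -0.35     0.65]
det(I−A) = (0.95)(0.65) − (-0.30)(-0.35) = 0.5125
adj(I−A) = [[0.65, 0.30], [0.35, 0.95]]
(I − A)⁻¹ = adj(I−A) / det(I−A) ≈
  [   1.2683     0.5854]
  [   0.6829     1.8537]
First solve x = (I − A)⁻¹ d = adj(I−A)·d / det(I−A); in particular x_T = (0.65·460 + 0.30·580) / 0.5125 = 473.00 / 0.5125 ≈ 922.9268.
Intermediate flow from T to T: z_TT = a_TT · x_T = 0.05 × 473.00 / 0.5125 = 23.65 / 0.5125 ≈ 46.15.

z_TT = 46.15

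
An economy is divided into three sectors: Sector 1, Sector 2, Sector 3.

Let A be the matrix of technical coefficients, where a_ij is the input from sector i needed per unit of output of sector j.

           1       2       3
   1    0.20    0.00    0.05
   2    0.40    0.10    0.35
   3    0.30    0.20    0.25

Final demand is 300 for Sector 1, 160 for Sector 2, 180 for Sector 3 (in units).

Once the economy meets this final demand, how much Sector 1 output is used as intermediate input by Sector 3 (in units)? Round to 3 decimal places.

I − A =
  [   0.80     0.00    -0.05]
  [  -0.40     0.90    -0.35]
  [  -0.30    -0.20     0.75]
Cofactors of I−A, C_ij = (−1)^(i+j)·(minor ij) (rows/columns in the sector order above):
  C_11 = (0.90)(0.75) − (-0.35)(-0.20) = 0.6050
  C_12 = −[(-0.40)(0.75) − (-0.35)(-0.30)] = 0.4050
  C_13 = (-0.40)(-0.20) − (0.90)(-0.30) = 0.3500
  C_21 = −[(0.00)(0.75) − (-0.05)(-0.20)] = 0.0100
  C_22 = (0.80)(0.75) − (-0.05)(-0.30) = 0.5850
  C_23 = −[(0.80)(-0.20) − (0.00)(-0.30)] = 0.1600
  C_31 = (0.00)(-0.35) − (-0.05)(0.90) = 0.0450
  C_32 = −[(0.80)(-0.35) − (-0.05)(-0.40)] = 0.3000
  C_33 = (0.80)(0.90) − (0.00)(-0.40) = 0.7200
det(I−A) = Σ_j (I−A)_1j·C_1j = (0.80)(0.6050) + (0.00)(0.4050) + (-0.05)(0.3500) = 0.4665
adj(I−A) = Cᵀ =
  [ 0.6050   0.0100   0.0450]
  [ 0.4050   0.5850   0.3000]
  [ 0.3500   0.1600   0.7200]
(I − A)⁻¹ = adj(I−A) / det(I−A) ≈
  [   1.2969     0.0214     0.0965]
  [   0.8682     1.2540     0.6431]
  [   0.7503     0.3430     1.5434]
First solve x = (I − A)⁻¹ d = adj(I−A)·d / det(I−A); in particular x_3 = (0.3500·300 + 0.1600·160 + 0.7200·180) / 0.4665 = 260.20 / 0.4665 ≈ 557.77063.
Intermediate flow from 1 to 3: z_13 = a_13 · x_3 = 0.05 × 260.20 / 0.4665 = 13.01 / 0.4665 ≈ 27.889.

z_13 = 27.889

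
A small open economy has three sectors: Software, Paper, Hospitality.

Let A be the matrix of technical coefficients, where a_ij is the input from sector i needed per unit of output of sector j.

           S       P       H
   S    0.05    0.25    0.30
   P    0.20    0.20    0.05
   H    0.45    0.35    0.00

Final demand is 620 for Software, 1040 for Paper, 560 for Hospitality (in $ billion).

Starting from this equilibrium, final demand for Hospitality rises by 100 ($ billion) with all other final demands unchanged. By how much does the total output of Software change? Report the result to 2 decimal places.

I − A =
  [   0.95    -0.25    -0.30]
  [  -0.20     0.80    -0.05]
  [  -0.45    -0.35     1.00]
Cofactors of I−A, C_ij = (−1)^(i+j)·(minor ij) (rows/columns in the sector order above):
  C_11 = (0.80)(1.00) − (-0.05)(-0.35) = 0.7825
  C_12 = −[(-0.20)(1.00) − (-0.05)(-0.45)] = 0.2225
  C_13 = (-0.20)(-0.35) − (0.80)(-0.45) = 0.4300
  C_21 = −[(-0.25)(1.00) − (-0.30)(-0.35)] = 0.3550
  C_22 = (0.95)(1.00) − (-0.30)(-0.45) = 0.8150
  C_23 = −[(0.95)(-0.35) − (-0.25)(-0.45)] = 0.4450
  C_31 = (-0.25)(-0.05) − (-0.30)(0.80) = 0.2525
  C_32 = −[(0.95)(-0.05) − (-0.30)(-0.20)] = 0.1075
  C_33 = (0.95)(0.80) − (-0.25)(-0.20) = 0.7100
det(I−A) = Σ_j (I−A)_1j·C_1j = (0.95)(0.7825) + (-0.25)(0.2225) + (-0.30)(0.4300) = 0.55875
adj(I−A) = Cᵀ =
  [ 0.7825   0.3550   0.2525]
  [ 0.2225   0.8150   0.1075]
  [ 0.4300   0.4450   0.7100]
(I − A)⁻¹ = adj(I−A) / det(I−A) ≈
  [   1.4004     0.6353     0.4519]
  [   0.3982     1.4586     0.1924]
  [   0.7696     0.7964     1.2707]
Δx = (I − A)⁻¹ Δd with Δd having +100 in the Hospitality component and 0 elsewhere.
So Δx_S = L_SH · (+100), where L_SH = adj(I−A)_SH / det(I−A) = 0.2525 / 0.55875.
Δx_S = 0.2525 × (+100) / 0.55875 = 25.25 / 0.55875 ≈ 45.19.

Δx_S = 45.19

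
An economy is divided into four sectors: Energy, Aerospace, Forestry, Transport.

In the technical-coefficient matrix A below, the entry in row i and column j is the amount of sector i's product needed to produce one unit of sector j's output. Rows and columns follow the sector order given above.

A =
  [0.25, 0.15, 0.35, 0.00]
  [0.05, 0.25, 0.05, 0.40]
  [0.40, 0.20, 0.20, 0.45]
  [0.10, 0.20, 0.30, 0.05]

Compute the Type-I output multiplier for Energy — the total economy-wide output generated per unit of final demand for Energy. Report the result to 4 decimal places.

I − A =
  [   0.75    -0.15    -0.35     0.00]
  [  -0.05     0.75    -0.05    -0.40]
  [  -0.40    -0.20     0.80    -0.45]
  [  -0.10    -0.20    -0.30     0.95]
Compute the cofactors C_ij = (−1)^(i+j)·(3×3 minor ij) of I−A; the adjugate is their transpose:
adj(I−A) = Cᵀ =
  [ 0.36675   0.19175   0.24650   0.19750]
  [ 0.13250   0.32000   0.15625   0.20875]
  [ 0.30875   0.27375   0.46125   0.33375]
  [ 0.16400   0.17400   0.20450   0.32500]
det(I−A) = Σ_j (I−A)_1j·C_1j = (0.75)(0.36675) + (-0.15)(0.13250) + (-0.35)(0.30875) + (0.00)(0.16400) = 0.147125
(I − A)⁻¹ = adj(I−A) / det(I−A) ≈
  [   2.49278     1.30331     1.67545     1.34240]
  [   0.90059     2.17502     1.06202     1.41886]
  [   2.09856     1.86066     3.13509     2.26848]
  [   1.11470     1.18267     1.38997     2.20901]
The output multiplier for sector j is the column-j sum of the Leontief inverse (I − A)⁻¹ = adj(I−A) / det(I−A).
Column E of adj(I−A): (0.36675, 0.13250, 0.30875, 0.16400); det(I−A) = 0.147125.
m_E = (0.36675 + 0.13250 + 0.30875 + 0.16400) / 0.147125 = 0.972 / 0.147125 ≈ 6.6066.

m_E = 6.6066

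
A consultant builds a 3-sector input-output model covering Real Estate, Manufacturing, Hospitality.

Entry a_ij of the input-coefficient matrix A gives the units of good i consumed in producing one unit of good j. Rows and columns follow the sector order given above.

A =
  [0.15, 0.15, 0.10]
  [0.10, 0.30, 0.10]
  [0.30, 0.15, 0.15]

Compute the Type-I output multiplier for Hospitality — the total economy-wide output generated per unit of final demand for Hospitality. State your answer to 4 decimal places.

I − A =
  [   0.85    -0.15    -0.10]
  [  -0.10     0.70    -0.10]
  [  -0.30    -0.15     0.85]
Cofactors of I−A, C_ij = (−1)^(i+j)·(minor ij) (rows/columns in the sector order above):
  C_11 = (0.70)(0.85) − (-0.10)(-0.15) = 0.5800
  C_12 = −[(-0.10)(0.85) − (-0.10)(-0.30)] = 0.1150
  C_13 = (-0.10)(-0.15) − (0.70)(-0.30) = 0.2250
  C_21 = −[(-0.15)(0.85) − (-0.10)(-0.15)] = 0.1425
  C_22 = (0.85)(0.85) − (-0.10)(-0.30) = 0.6925
  C_23 = −[(0.85)(-0.15) − (-0.15)(-0.30)] = 0.1725
  C_31 = (-0.15)(-0.10) − (-0.10)(0.70) = 0.0850
  C_32 = −[(0.85)(-0.10) − (-0.10)(-0.10)] = 0.0950
  C_33 = (0.85)(0.70) − (-0.15)(-0.10) = 0.5800
det(I−A) = Σ_j (I−A)_1j·C_1j = (0.85)(0.5800) + (-0.15)(0.1150) + (-0.10)(0.2250) = 0.45325
adj(I−A) = Cᵀ =
  [ 0.5800   0.1425   0.0850]
  [ 0.1150   0.6925   0.0950]
  [ 0.2250   0.1725   0.5800]
(I − A)⁻¹ = adj(I−A) / det(I−A) ≈
  [   1.27965     0.31440     0.18753]
  [   0.25372     1.52785     0.20960]
  [   0.49641     0.38058     1.27965]
The output multiplier for sector j is the column-j sum of the Leontief inverse (I − A)⁻¹ = adj(I−A) / det(I−A).
Column H of adj(I−A): (0.0850, 0.0950, 0.5800); det(I−A) = 0.45325.
m_H = (0.0850 + 0.0950 + 0.5800) / 0.45325 = 0.76 / 0.45325 ≈ 1.6768.

m_H = 1.6768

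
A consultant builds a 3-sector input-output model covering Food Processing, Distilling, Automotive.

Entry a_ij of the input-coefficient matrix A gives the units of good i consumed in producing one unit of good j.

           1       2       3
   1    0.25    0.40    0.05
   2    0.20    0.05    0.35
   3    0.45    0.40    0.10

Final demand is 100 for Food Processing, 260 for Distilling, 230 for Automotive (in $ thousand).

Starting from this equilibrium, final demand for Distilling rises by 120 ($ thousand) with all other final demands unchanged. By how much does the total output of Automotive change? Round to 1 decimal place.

I − A =
  [   0.75    -0.40    -0.05]
  [  -0.20     0.95    -0.35]
  [  -0.45    -0.40     0.90]
Cofactors of I−A, C_ij = (−1)^(i+j)·(minor ij) (rows/columns in the sector order above):
  C_11 = (0.95)(0.90) − (-0.35)(-0.40) = 0.7150
  C_12 = −[(-0.20)(0.90) − (-0.35)(-0.45)] = 0.3375
  C_13 = (-0.20)(-0.40) − (0.95)(-0.45) = 0.5075
  C_21 = −[(-0.40)(0.90) − (-0.05)(-0.40)] = 0.3800
  C_22 = (0.75)(0.90) − (-0.05)(-0.45) = 0.6525
  C_23 = −[(0.75)(-0.40) − (-0.40)(-0.45)] = 0.4800
  C_31 = (-0.40)(-0.35) − (-0.05)(0.95) = 0.1875
  C_32 = −[(0.75)(-0.35) − (-0.05)(-0.20)] = 0.2725
  C_33 = (0.75)(0.95) − (-0.40)(-0.20) = 0.6325
det(I−A) = Σ_j (I−A)_1j·C_1j = (0.75)(0.7150) + (-0.40)(0.3375) + (-0.05)(0.5075) = 0.375875
adj(I−A) = Cᵀ =
  [ 0.7150   0.3800   0.1875]
  [ 0.3375   0.6525   0.2725]
  [ 0.5075   0.4800   0.6325]
(I − A)⁻¹ = adj(I−A) / det(I−A) ≈
  [   1.9022     1.0110     0.4988]
  [   0.8979     1.7359     0.7250]
  [   1.3502     1.2770     1.6827]
Δx = (I − A)⁻¹ Δd with Δd having +120 in the Distilling component and 0 elsewhere.
So Δx_3 = L_32 · (+120), where L_32 = adj(I−A)_32 / det(I−A) = 0.4800 / 0.375875.
Δx_3 = 0.4800 × (+120) / 0.375875 = 57.60 / 0.375875 ≈ 153.2.

Δx_3 = 153.2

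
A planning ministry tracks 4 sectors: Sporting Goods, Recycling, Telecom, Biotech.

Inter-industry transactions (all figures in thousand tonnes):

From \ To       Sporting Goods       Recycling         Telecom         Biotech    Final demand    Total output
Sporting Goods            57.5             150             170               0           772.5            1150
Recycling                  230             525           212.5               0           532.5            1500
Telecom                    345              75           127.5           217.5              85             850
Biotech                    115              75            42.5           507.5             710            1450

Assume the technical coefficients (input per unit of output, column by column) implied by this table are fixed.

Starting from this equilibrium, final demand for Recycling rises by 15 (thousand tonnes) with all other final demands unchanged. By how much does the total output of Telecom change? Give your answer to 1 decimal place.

Δx_T = 3.1

Technical coefficients a_ij = z_ij / X_j:
  a_SS = 57.5/1150 = 0.05, a_RS = 230/1150 = 0.20, a_TS = 345/1150 = 0.30, a_BS = 115/1150 = 0.10
  a_SR = 150/1500 = 0.10, a_RR = 525/1500 = 0.35, a_TR = 75/1500 = 0.05, a_BR = 75/1500 = 0.05
  a_ST = 170/850 = 0.20, a_RT = 212.5/850 = 0.25, a_TT = 127.5/850 = 0.15, a_BT = 42.5/850 = 0.05
  a_SB = 0/1450 = 0.00, a_RB = 0/1450 = 0.00, a_TB = 217.5/1450 = 0.15, a_BB = 507.5/1450 = 0.35
I − A =
  [   0.95    -0.10    -0.20     0.00]
  [  -0.20     0.65    -0.25     0.00]
  [  -0.30    -0.05     0.85    -0.15]
  [  -0.10    -0.05    -0.05     0.65]
Compute the cofactors C_ij = (−1)^(i+j)·(3×3 minor ij) of I−A; the adjugate is their transpose:
adj(I−A) = Cᵀ =
  [ 0.344250   0.062500   0.100750   0.023250]
  [ 0.161500   0.475750   0.180375   0.041625]
  [ 0.144500   0.059000   0.388375   0.089625]
  [ 0.076500   0.050750   0.059250   0.447500]
det(I−A) = Σ_j (I−A)_1j·C_1j = (0.95)(0.344250) + (-0.10)(0.161500) + (-0.20)(0.144500) + (0.00)(0.076500) = 0.2819875
(I − A)⁻¹ = adj(I−A) / det(I−A) ≈
  [   1.2208     0.2216     0.3573     0.0825]
  [   0.5727     1.6871     0.6397     0.1476]
  [   0.5124     0.2092     1.3773     0.3178]
  [   0.2713     0.1800     0.2101     1.5869]
Δx = (I − A)⁻¹ Δd with Δd having +15 in the Recycling component and 0 elsewhere.
So Δx_T = L_TR · (+15), where L_TR = adj(I−A)_TR / det(I−A) = 0.059000 / 0.2819875.
Δx_T = 0.059000 × (+15) / 0.2819875 = 0.885 / 0.2819875 ≈ 3.1.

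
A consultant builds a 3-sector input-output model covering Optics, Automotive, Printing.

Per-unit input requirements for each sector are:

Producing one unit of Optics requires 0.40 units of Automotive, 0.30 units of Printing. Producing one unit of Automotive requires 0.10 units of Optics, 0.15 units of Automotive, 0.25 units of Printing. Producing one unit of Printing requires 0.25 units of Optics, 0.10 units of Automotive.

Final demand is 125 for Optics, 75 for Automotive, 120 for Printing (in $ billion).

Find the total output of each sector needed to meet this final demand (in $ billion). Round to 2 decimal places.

I − A =
  [   1.00    -0.10    -0.25]
  [  -0.40     0.85    -0.10]
  [  -0.30    -0.25     1.00]
Cofactors of I−A, C_ij = (−1)^(i+j)·(minor ij) (rows/columns in the sector order above):
  C_11 = (0.85)(1.00) − (-0.10)(-0.25) = 0.8250
  C_12 = −[(-0.40)(1.00) − (-0.10)(-0.30)] = 0.4300
  C_13 = (-0.40)(-0.25) − (0.85)(-0.30) = 0.3550
  C_21 = −[(-0.10)(1.00) − (-0.25)(-0.25)] = 0.1625
  C_22 = (1.00)(1.00) − (-0.25)(-0.30) = 0.9250
  C_23 = −[(1.00)(-0.25) − (-0.10)(-0.30)] = 0.2800
  C_31 = (-0.10)(-0.10) − (-0.25)(0.85) = 0.2225
  C_32 = −[(1.00)(-0.10) − (-0.25)(-0.40)] = 0.2000
  C_33 = (1.00)(0.85) − (-0.10)(-0.40) = 0.8100
det(I−A) = Σ_j (I−A)_1j·C_1j = (1.00)(0.8250) + (-0.10)(0.4300) + (-0.25)(0.3550) = 0.69325
adj(I−A) = Cᵀ =
  [ 0.8250   0.1625   0.2225]
  [ 0.4300   0.9250   0.2000]
  [ 0.3550   0.2800   0.8100]
(I − A)⁻¹ = adj(I−A) / det(I−A) ≈
  [   1.1900     0.2344     0.3210]
  [   0.6203     1.3343     0.2885]
  [   0.5121     0.4039     1.1684]
x = (I − A)⁻¹ d = adj(I−A)·d / det(I−A), with det(I−A) = 0.69325:
  x_1 = (0.8250·125 + 0.1625·75 + 0.2225·120) / 0.69325 = 142.0125 / 0.69325 ≈ 204.85
  x_2 = (0.4300·125 + 0.9250·75 + 0.2000·120) / 0.69325 = 147.125 / 0.69325 ≈ 212.23
  x_3 = (0.3550·125 + 0.2800·75 + 0.8100·120) / 0.69325 = 162.575 / 0.69325 ≈ 234.51

x_1 = 204.85, x_2 = 212.23, x_3 = 234.51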